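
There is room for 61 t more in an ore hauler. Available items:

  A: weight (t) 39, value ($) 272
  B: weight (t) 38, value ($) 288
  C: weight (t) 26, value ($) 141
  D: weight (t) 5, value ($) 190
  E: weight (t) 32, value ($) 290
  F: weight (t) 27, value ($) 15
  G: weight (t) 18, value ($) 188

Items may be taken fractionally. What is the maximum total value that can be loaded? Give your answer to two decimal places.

713.47

Sort by value per unit weight and fill in that order.
Ratios (sorted): D 38.00, G 10.44, E 9.06, B 7.58, A 6.97, C 5.42, F 0.56
take D (5 @ 190); take G (18 @ 188); take E (32 @ 290); take 6/38 of B → 45.47. Capacity used 61/61.
Total value = 713.47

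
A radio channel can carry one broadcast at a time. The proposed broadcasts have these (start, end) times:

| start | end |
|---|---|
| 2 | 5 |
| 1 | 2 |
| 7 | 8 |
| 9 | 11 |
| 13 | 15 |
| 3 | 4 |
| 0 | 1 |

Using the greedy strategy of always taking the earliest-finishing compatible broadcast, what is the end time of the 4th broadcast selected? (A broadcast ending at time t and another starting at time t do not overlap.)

8

Sorted by end: (0,1)  (1,2)  (3,4)  (2,5)  (7,8)  (9,11)  (13,15)
take (0,1); take (1,2); take (3,4); skip (2,5); take (7,8); take (9,11); take (13,15).
Selected: (0,1) (1,2) (3,4) (7,8) (9,11) (13,15)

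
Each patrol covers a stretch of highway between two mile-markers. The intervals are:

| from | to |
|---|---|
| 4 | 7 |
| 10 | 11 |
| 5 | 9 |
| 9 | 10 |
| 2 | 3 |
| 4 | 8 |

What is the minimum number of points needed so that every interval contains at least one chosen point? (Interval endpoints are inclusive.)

Sorted: [2,3] [4,7] [4,8] [5,9] [9,10] [10,11]
{[2,3]} hit by 3; {[4,7],[4,8],[5,9]} hit by 7; {[9,10],[10,11]} hit by 10.
Points: 3, 7, 10 (3 total).

3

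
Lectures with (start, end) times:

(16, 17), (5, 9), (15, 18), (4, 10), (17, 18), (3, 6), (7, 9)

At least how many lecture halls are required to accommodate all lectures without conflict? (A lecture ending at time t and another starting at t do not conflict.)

The answer is the maximum number of intervals overlapping at any instant.
Events (time:±→running): 3:+→1 4:+→2 5:+→3 … peak 3.

3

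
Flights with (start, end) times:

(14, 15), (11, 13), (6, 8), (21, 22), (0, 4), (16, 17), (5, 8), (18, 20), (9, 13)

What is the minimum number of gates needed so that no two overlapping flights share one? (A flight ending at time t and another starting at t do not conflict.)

starts: [0, 5, 6, 9, 11, 14, 16, 18, 21]
ends:   [4, 8, 8, 13, 13, 15, 17, 20, 22]
s0→1 e4→0 s5→1 s6→2  — peak 2.

2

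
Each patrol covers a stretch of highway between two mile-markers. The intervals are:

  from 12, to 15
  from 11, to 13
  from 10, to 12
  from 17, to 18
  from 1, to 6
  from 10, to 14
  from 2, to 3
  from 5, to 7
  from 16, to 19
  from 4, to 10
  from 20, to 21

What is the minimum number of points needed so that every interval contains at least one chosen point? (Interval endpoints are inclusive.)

5

Sort by right endpoint; whenever an interval is uncovered, place a point at its right end.
Sorted: [2,3] [1,6] [5,7] [4,10] [10,12] [11,13] [10,14] [12,15] [17,18] [16,19] [20,21]
{[2,3],[1,6]} hit by 3; {[5,7],[4,10]} hit by 7; {[10,12],[11,13],[10,14],[12,15]} hit by 12; {[17,18],[16,19]} hit by 18; {[20,21]} hit by 21.
Points: 3, 7, 12, 18, 21 (5 total).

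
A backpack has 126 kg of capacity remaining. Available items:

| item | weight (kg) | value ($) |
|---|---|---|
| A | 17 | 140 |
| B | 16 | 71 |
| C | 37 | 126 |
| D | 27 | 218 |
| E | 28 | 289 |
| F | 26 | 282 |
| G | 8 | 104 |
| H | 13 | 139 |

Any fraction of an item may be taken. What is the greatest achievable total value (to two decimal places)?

Sort by value per unit weight and fill in that order.
Order: G (104/8=13.00) > F (282/26=10.85) > H (139/13=10.69) > E (289/28=10.32) > A (140/17=8.24) > D (218/27=8.07) > B (71/16=4.44) > C (126/37=3.41)
Fill: take G (8 @ 104) → take F (26 @ 282) → take H (13 @ 139) → take E (28 @ 289) → take A (17 @ 140) → take D (27 @ 218) → take 7/16 of B → 31.06; 126/126 used.
Total value = 1203.06

1203.06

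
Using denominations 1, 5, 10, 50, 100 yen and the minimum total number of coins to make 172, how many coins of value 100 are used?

Use the largest denomination that fits, subtract, and repeat.
172 = 1×100 + 1×50 + 2×10 + 2×1
Count of 100: 1

1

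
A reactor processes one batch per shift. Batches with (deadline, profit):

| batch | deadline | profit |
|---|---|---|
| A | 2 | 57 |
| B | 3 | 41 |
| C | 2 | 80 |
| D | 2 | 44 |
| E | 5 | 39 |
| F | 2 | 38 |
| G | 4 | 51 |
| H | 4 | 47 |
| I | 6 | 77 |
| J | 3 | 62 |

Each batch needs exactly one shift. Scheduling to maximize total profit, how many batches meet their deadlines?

6

Profit order: C=80 I=77 J=62 A=57 G=51 H=47 D=44 B=41 E=39 F=38
Assign: C→slot 2, I→slot 6, J→slot 3, A→slot 1, G→slot 4, H skipped, D skipped, B skipped, E→slot 5, F skipped.
Slots: [1:A] [2:C] [3:J] [4:G] [5:E] [6:I]
6 of 10 scheduled.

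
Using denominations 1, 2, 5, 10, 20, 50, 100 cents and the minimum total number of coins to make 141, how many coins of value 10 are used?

0

Greedy: take as many of the largest coin as possible, then repeat with the remainder.
141 − 1×100→41 − 2×20→1 − 1×1→0
Count of 10: 0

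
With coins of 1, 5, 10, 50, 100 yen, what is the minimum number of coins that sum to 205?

3

Greedy: take as many of the largest coin as possible, then repeat with the remainder.
205 = 2×100 + 1×5
Total coins = 2 + 1 = 3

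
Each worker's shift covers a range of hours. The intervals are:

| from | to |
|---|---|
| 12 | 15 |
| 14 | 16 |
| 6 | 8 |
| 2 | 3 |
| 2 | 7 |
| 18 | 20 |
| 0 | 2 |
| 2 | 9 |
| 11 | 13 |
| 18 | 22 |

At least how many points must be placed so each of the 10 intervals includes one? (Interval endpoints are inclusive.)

Sort by right endpoint; whenever an interval is uncovered, place a point at its right end.
By right end: [0,2]  [2,3]  [2,7]  [6,8]  [2,9]  [11,13]  [12,15]  [14,16]  [18,20]  [18,22]
[0,2] uncovered → point at 2; [6,8] uncovered → point at 8; [11,13] uncovered → point at 13; [14,16] uncovered → point at 16; [18,20] uncovered → point at 20.
Points: 2, 8, 13, 16, 20 (5 total).

5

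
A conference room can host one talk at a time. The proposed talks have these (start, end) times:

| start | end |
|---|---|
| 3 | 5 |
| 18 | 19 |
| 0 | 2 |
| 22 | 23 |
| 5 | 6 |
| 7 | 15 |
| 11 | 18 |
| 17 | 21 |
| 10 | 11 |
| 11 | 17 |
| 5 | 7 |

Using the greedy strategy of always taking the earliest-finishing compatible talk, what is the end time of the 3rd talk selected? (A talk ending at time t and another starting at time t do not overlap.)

By end time: (0,2), (3,5), (5,6), (5,7), (10,11), (7,15), (11,17), (11,18), (18,19), (17,21), (22,23).
Pick (0,2); next start ≥ 2 → (3,5); next start ≥ 5 → (5,6); next start ≥ 6 → (10,11); next start ≥ 11 → (11,17); next start ≥ 17 → (18,19); next start ≥ 19 → (22,23).
Selected: (0,2) (3,5) (5,6) (10,11) (11,17) (18,19) (22,23)

6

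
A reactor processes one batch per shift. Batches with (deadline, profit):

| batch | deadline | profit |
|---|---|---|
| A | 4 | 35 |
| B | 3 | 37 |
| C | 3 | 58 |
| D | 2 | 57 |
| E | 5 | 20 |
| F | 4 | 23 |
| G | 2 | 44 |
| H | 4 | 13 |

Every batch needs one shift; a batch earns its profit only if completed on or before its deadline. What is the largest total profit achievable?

214

Sort by profit descending; place each in the latest free slot ≤ its deadline.
By profit: C(d3,58), D(d2,57), G(d2,44), B(d3,37), A(d4,35), F(d4,23), E(d5,20), H(d4,13)
C→slot 3; D→slot 2; G→slot 1; B skipped; A→slot 4; F skipped; E→slot 5; H skipped.
Profit = 44 + 57 + 58 + 35 + 20 = 214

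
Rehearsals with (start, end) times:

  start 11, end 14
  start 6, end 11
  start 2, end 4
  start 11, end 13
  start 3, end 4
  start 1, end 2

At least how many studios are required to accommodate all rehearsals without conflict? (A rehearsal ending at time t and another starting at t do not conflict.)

Events (time:±→running): 1:+→1 2:-→0 2:+→1 3:+→2 … peak 2.

2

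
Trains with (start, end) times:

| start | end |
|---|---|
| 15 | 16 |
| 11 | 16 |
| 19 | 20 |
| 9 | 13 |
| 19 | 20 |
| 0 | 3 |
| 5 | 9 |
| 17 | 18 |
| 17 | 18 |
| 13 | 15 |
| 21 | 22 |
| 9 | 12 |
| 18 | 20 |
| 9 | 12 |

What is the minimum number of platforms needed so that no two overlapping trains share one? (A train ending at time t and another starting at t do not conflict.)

4

The answer is the maximum number of intervals overlapping at any instant.
Events (time:±→running): 0:+→1 3:-→0 5:+→1 9:-→0 9:+→1 9:+→2 9:+→3 11:+→4 … peak 4.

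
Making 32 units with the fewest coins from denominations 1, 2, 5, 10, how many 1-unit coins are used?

Use the largest denomination that fits, subtract, and repeat.
32 − 3×10→2 − 1×2→0
Count of 1: 0

0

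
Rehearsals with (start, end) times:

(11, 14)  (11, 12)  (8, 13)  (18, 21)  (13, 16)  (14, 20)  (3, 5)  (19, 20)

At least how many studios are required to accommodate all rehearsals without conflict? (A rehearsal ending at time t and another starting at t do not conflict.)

3

Events (time:±→running): 3:+→1 5:-→0 8:+→1 11:+→2 11:+→3 … peak 3.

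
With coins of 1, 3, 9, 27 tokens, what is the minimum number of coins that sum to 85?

85 − 3×27→4 − 1×3→1 − 1×1→0
Total coins = 3 + 1 + 1 = 5

5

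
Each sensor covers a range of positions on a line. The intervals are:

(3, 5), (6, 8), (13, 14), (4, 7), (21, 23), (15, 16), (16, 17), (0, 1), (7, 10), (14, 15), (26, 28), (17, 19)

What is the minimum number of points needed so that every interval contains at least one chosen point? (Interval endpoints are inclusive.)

Sorted: [0,1] [3,5] [4,7] [6,8] [7,10] [13,14] [14,15] [15,16] [16,17] [17,19] [21,23] [26,28]
{[0,1]} hit by 1; {[3,5],[4,7]} hit by 5; {[6,8],[7,10]} hit by 8; {[13,14],[14,15]} hit by 14; {[15,16],[16,17]} hit by 16; {[17,19]} hit by 19; {[21,23]} hit by 23; {[26,28]} hit by 28.
Points: 1, 5, 8, 14, 16, 19, 23, 28 (8 total).

8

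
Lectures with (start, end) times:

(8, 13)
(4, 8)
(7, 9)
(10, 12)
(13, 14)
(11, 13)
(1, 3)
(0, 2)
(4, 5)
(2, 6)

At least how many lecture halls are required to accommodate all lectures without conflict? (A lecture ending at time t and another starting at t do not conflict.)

3

Events (time:±→running): 0:+→1 1:+→2 2:-→1 2:+→2 3:-→1 4:+→2 4:+→3 … peak 3.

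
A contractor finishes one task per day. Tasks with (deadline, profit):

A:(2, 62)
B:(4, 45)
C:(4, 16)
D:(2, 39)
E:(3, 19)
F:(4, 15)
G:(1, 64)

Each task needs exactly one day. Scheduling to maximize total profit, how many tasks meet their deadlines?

Profit order: G=64 A=62 B=45 D=39 E=19 C=16 F=15
Assign: G→slot 1, A→slot 2, B→slot 4, D skipped, E→slot 3, C skipped, F skipped.
Slots: [1:G] [2:A] [3:E] [4:B]
4 of 7 scheduled.

4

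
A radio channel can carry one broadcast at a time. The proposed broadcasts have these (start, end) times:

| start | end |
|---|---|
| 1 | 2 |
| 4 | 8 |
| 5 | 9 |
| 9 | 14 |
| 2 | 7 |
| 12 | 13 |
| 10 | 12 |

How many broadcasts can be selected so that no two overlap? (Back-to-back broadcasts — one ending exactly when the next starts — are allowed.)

4

By end time: (1,2), (2,7), (4,8), (5,9), (10,12), (12,13), (9,14).
Pick (1,2); next start ≥ 2 → (2,7); next start ≥ 7 → (10,12); next start ≥ 12 → (12,13).
Selected 4 broadcasts.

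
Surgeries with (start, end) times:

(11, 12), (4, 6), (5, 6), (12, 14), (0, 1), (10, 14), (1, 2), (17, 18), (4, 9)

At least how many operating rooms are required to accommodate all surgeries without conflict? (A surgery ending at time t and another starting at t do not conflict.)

Count concurrent intervals with a sweep; the peak is the room count.
Events (time:±→running): 0:+→1 1:-→0 1:+→1 2:-→0 4:+→1 4:+→2 5:+→3 … peak 3.

3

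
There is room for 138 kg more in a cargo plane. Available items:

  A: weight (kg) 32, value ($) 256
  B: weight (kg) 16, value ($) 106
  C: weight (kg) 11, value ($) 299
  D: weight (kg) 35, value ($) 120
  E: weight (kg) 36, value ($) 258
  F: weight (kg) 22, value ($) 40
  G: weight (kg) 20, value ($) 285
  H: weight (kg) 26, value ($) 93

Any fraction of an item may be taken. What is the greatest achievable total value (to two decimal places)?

1286.27

Sort by value per unit weight and fill in that order.
Order: C (299/11=27.18) > G (285/20=14.25) > A (256/32=8.00) > E (258/36=7.17) > B (106/16=6.62) > H (93/26=3.58) > D (120/35=3.43) > F (40/22=1.82)
Fill: take C (11 @ 299) → take G (20 @ 285) → take A (32 @ 256) → take E (36 @ 258) → take B (16 @ 106) → take 23/26 of H → 82.27; 138/138 used.
Total value = 1286.27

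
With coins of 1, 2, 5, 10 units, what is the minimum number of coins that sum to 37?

37 − 3×10→7 − 1×5→2 − 1×2→0
Total coins = 3 + 1 + 1 = 5

5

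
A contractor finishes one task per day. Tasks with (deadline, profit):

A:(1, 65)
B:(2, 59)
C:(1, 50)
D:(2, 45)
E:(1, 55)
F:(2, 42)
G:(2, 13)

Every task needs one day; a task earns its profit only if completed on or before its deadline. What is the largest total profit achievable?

Sort by profit descending; place each in the latest free slot ≤ its deadline.
Profit order: A=65 B=59 E=55 C=50 D=45 F=42 G=13
Assign: A→slot 1, B→slot 2, E skipped, C skipped, D skipped, F skipped, G skipped.
Slots: [1:A] [2:B]
Profit = 65 + 59 = 124

124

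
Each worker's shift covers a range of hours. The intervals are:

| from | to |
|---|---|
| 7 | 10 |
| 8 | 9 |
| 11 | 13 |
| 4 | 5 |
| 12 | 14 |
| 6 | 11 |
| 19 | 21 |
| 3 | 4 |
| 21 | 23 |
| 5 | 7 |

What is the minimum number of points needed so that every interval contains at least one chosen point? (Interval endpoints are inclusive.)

Process intervals by earliest right end; each time one isn't hit yet, stab at its right endpoint.
Sorted: [3,4] [4,5] [5,7] [8,9] [7,10] [6,11] [11,13] [12,14] [19,21] [21,23]
{[3,4],[4,5]} hit by 4; {[5,7]} hit by 7; {[8,9],[7,10],[6,11]} hit by 9; {[11,13],[12,14]} hit by 13; {[19,21],[21,23]} hit by 21.
Points: 4, 7, 9, 13, 21 (5 total).

5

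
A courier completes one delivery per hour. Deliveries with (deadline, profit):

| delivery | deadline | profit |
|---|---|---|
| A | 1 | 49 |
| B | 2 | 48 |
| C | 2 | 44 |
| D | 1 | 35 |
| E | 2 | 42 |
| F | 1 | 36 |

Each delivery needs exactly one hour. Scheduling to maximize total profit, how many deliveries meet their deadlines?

2

Take jobs in profit order; each goes to the latest open slot no later than its deadline.
Profit order: A=49 B=48 C=44 E=42 F=36 D=35
Assign: A→slot 1, B→slot 2, C skipped, E skipped, F skipped, D skipped.
Slots: [1:A] [2:B]
2 of 6 scheduled.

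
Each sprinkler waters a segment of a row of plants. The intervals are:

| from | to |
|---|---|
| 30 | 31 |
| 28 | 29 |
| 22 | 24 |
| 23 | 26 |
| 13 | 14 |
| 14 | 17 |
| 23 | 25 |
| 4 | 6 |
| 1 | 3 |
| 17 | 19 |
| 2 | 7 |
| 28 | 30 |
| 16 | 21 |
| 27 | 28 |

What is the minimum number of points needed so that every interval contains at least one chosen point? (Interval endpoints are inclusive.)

Sort by right endpoint; whenever an interval is uncovered, place a point at its right end.
Sorted: [1,3] [4,6] [2,7] [13,14] [14,17] [17,19] [16,21] [22,24] [23,25] [23,26] [27,28] [28,29] [28,30] [30,31]
{[1,3]} hit by 3; {[4,6],[2,7]} hit by 6; {[13,14],[14,17]} hit by 14; {[17,19],[16,21]} hit by 19; {[22,24],[23,25],[23,26]} hit by 24; {[27,28],[28,29],[28,30]} hit by 28; {[30,31]} hit by 31.
Points: 3, 6, 14, 19, 24, 28, 31 (7 total).

7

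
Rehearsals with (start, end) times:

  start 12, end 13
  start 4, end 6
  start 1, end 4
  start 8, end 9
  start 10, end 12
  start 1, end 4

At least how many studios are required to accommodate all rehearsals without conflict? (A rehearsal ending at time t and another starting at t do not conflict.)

2

The answer is the maximum number of intervals overlapping at any instant.
Events (time:±→running): 1:+→1 1:+→2 … peak 2.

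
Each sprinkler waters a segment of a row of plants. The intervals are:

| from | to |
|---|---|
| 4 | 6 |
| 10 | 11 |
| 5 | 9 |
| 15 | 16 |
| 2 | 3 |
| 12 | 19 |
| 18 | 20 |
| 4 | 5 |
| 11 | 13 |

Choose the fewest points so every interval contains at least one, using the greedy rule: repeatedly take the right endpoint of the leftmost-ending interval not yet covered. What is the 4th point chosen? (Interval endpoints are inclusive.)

By right end: [2,3]  [4,5]  [4,6]  [5,9]  [10,11]  [11,13]  [15,16]  [12,19]  [18,20]
[2,3] uncovered → point at 3; [4,5] uncovered → point at 5; [10,11] uncovered → point at 11; [15,16] uncovered → point at 16; [18,20] uncovered → point at 20.
Points: 3, 5, 11, 16, 20 (5 total).

16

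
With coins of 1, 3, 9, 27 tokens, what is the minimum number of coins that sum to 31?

31 − 1×27→4 − 1×3→1 − 1×1→0
Total coins = 1 + 1 + 1 = 3

3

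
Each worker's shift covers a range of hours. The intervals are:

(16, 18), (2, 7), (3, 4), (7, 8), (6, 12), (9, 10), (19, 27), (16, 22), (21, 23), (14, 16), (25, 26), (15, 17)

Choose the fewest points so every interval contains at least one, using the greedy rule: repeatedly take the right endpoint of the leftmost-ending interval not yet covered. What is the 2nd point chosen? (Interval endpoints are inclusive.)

8

Process intervals by earliest right end; each time one isn't hit yet, stab at its right endpoint.
By right end: [3,4]  [2,7]  [7,8]  [9,10]  [6,12]  [14,16]  [15,17]  [16,18]  [16,22]  [21,23]  [25,26]  [19,27]
[3,4] uncovered → point at 4; [7,8] uncovered → point at 8; [9,10] uncovered → point at 10; [14,16] uncovered → point at 16; [21,23] uncovered → point at 23; [25,26] uncovered → point at 26.
Points: 4, 8, 10, 16, 23, 26 (6 total).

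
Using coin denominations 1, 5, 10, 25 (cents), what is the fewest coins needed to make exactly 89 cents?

8

89 − 3×25→14 − 1×10→4 − 4×1→0
Total coins = 3 + 1 + 4 = 8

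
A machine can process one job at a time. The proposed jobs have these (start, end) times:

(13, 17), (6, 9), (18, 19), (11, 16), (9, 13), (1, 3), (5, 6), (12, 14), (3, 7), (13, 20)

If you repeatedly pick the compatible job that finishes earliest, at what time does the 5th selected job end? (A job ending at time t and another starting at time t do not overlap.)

Greedy by earliest finish: after sorting by end time, pick each interval compatible with the last pick.
Sorted by end: (1,3)  (5,6)  (3,7)  (6,9)  (9,13)  (12,14)  (11,16)  (13,17)  (18,19)  (13,20)
take (1,3); take (5,6); skip (3,7); take (6,9); take (9,13); skip (12,14); take (13,17); take (18,19).
Selected: (1,3) (5,6) (6,9) (9,13) (13,17) (18,19)

17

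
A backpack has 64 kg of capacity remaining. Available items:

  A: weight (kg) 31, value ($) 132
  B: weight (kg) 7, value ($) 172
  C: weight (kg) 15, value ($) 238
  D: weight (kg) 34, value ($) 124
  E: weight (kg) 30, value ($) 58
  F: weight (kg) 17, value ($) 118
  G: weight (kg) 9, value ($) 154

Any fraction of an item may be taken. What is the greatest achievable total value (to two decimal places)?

750.13

Ratios (sorted): B 24.57, G 17.11, C 15.87, F 6.94, A 4.26, D 3.65, E 1.93
take B (7 @ 172); take G (9 @ 154); take C (15 @ 238); take F (17 @ 118); take 16/31 of A → 68.13. Capacity used 64/64.
Total value = 750.13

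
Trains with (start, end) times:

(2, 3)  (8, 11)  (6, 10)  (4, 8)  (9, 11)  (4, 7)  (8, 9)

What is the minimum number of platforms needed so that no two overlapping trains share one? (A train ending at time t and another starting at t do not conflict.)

The answer is the maximum number of intervals overlapping at any instant.
Events (time:±→running): 2:+→1 3:-→0 4:+→1 4:+→2 6:+→3 … peak 3.

3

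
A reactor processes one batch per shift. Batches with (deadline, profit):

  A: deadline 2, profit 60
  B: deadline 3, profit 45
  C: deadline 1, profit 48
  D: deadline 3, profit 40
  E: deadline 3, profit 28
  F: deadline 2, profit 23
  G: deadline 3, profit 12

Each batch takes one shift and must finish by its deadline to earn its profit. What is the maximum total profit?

153

Take jobs in profit order; each goes to the latest open slot no later than its deadline.
Profit order: A=60 C=48 B=45 D=40 E=28 F=23 G=12
Assign: A→slot 2, C→slot 1, B→slot 3, D skipped, E skipped, F skipped, G skipped.
Slots: [1:C] [2:A] [3:B]
Profit = 48 + 60 + 45 = 153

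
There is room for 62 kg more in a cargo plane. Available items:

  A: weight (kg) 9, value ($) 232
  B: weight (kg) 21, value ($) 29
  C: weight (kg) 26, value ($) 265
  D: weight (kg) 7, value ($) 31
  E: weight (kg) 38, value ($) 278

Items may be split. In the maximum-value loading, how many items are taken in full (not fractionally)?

2

Greedy by value/weight ratio, highest first.
Ratios (sorted): A 25.78, C 10.19, E 7.32, D 4.43, B 1.38
take A (9 @ 232); take C (26 @ 265); take 27/38 of E → 197.53. Capacity used 62/62.
2 item(s) taken whole; one partial (take 27/38 of E).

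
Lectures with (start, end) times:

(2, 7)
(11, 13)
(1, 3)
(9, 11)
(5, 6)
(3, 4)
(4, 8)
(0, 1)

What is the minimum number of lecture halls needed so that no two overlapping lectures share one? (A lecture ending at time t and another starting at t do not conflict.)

starts: [0, 1, 2, 3, 4, 5, 9, 11]
ends:   [1, 3, 4, 6, 7, 8, 11, 13]
s0→1 e1→0 s1→1 s2→2 e3→1 s3→2 e4→1 s4→2 s5→3  — peak 3.

3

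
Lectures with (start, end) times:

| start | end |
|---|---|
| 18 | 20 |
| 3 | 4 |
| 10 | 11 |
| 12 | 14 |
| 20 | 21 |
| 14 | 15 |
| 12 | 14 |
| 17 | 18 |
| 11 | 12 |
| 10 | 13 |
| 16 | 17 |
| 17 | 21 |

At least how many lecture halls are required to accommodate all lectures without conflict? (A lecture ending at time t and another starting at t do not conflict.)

3

Events (time:±→running): 3:+→1 4:-→0 10:+→1 10:+→2 11:-→1 11:+→2 12:-→1 12:+→2 12:+→3 … peak 3.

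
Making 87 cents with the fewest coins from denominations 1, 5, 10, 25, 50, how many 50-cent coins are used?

Greedy: take as many of the largest coin as possible, then repeat with the remainder.
87 = 1×50 + 1×25 + 1×10 + 2×1
Count of 50: 1

1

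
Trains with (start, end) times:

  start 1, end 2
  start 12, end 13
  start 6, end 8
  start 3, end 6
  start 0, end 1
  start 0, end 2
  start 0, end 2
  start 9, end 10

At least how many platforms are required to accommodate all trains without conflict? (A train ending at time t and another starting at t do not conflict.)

3

The answer is the maximum number of intervals overlapping at any instant.
starts: [0, 0, 0, 1, 3, 6, 9, 12]
ends:   [1, 2, 2, 2, 6, 8, 10, 13]
s0→1 s0→2 s0→3  — peak 3.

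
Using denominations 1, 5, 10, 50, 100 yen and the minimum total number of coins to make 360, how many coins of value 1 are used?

0

360 = 3×100 + 1×50 + 1×10
Count of 1: 0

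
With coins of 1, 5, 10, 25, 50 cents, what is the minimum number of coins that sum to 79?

6

79 − 1×50→29 − 1×25→4 − 4×1→0
Total coins = 1 + 1 + 4 = 6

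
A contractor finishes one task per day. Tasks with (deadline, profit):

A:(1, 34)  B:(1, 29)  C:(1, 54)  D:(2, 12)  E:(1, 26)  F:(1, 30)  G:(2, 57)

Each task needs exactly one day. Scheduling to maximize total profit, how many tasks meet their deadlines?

Take jobs in profit order; each goes to the latest open slot no later than its deadline.
Profit order: G=57 C=54 A=34 F=30 B=29 E=26 D=12
Assign: G→slot 2, C→slot 1, A skipped, F skipped, B skipped, E skipped, D skipped.
Slots: [1:C] [2:G]
2 of 7 scheduled.

2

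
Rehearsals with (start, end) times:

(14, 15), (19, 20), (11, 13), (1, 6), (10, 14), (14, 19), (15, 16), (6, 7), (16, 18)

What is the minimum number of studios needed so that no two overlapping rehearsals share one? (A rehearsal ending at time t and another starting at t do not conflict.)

Count concurrent intervals with a sweep; the peak is the room count.
starts: [1, 6, 10, 11, 14, 14, 15, 16, 19]
ends:   [6, 7, 13, 14, 15, 16, 18, 19, 20]
s1→1 e6→0 s6→1 e7→0 s10→1 s11→2  — peak 2.

2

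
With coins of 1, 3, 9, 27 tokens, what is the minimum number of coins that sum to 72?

4

Use the largest denomination that fits, subtract, and repeat.
72 = 2×27 + 2×9
Total coins = 2 + 2 = 4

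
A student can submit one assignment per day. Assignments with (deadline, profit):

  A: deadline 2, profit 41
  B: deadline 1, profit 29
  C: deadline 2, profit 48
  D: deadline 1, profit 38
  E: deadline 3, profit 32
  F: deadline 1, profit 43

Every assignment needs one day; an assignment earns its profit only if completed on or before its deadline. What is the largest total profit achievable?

Sort by profit descending; place each in the latest free slot ≤ its deadline.
Profit order: C=48 F=43 A=41 D=38 E=32 B=29
Assign: C→slot 2, F→slot 1, A skipped, D skipped, E→slot 3, B skipped.
Slots: [1:F] [2:C] [3:E]
Profit = 43 + 48 + 32 = 123

123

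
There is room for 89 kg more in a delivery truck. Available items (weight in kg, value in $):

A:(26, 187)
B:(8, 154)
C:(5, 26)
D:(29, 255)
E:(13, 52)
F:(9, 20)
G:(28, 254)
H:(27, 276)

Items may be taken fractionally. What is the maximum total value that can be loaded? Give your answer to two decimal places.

Sort by value per unit weight and fill in that order.
Ratios (sorted): B 19.25, H 10.22, G 9.07, D 8.79, A 7.19, C 5.20, E 4.00, F 2.22
take B (8 @ 154); take H (27 @ 276); take G (28 @ 254); take 26/29 of D → 228.62. Capacity used 89/89.
Total value = 912.62

912.62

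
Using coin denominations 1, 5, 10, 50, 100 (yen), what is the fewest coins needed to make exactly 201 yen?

3

201 = 2×100 + 1×1
Total coins = 2 + 1 = 3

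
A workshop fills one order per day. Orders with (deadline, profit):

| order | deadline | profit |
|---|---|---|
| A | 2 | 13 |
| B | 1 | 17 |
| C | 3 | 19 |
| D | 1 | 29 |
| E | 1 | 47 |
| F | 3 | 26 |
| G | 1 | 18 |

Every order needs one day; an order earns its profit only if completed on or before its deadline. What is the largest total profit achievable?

Sort by profit descending; place each in the latest free slot ≤ its deadline.
Profit order: E=47 D=29 F=26 C=19 G=18 B=17 A=13
Assign: E→slot 1, D skipped, F→slot 3, C→slot 2, G skipped, B skipped, A skipped.
Slots: [1:E] [2:C] [3:F]
Profit = 47 + 19 + 26 = 92

92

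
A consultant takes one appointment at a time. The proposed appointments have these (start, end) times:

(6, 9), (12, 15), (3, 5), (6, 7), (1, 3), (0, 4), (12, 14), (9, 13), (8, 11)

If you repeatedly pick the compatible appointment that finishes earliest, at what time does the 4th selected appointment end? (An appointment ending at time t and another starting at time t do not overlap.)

11

Sorted by end: (1,3)  (0,4)  (3,5)  (6,7)  (6,9)  (8,11)  (9,13)  (12,14)  (12,15)
take (1,3); skip (0,4); take (3,5); take (6,7); take (8,11); skip (9,13); take (12,14).
Selected: (1,3) (3,5) (6,7) (8,11) (12,14)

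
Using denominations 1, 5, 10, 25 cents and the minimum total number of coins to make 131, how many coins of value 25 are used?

5

Use the largest denomination that fits, subtract, and repeat.
131 − 5×25→6 − 1×5→1 − 1×1→0
Count of 25: 5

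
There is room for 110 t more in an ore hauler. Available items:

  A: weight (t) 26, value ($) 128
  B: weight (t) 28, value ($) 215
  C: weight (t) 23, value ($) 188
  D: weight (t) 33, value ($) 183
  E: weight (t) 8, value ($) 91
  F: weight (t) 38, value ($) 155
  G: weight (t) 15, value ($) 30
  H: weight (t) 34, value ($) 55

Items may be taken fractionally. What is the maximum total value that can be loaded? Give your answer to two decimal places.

Sort by value per unit weight and fill in that order.
Order: E (91/8=11.38) > C (188/23=8.17) > B (215/28=7.68) > D (183/33=5.55) > A (128/26=4.92) > F (155/38=4.08) > G (30/15=2.00) > H (55/34=1.62)
Fill: take E (8 @ 91) → take C (23 @ 188) → take B (28 @ 215) → take D (33 @ 183) → take 18/26 of A → 88.62; 110/110 used.
Total value = 765.62

765.62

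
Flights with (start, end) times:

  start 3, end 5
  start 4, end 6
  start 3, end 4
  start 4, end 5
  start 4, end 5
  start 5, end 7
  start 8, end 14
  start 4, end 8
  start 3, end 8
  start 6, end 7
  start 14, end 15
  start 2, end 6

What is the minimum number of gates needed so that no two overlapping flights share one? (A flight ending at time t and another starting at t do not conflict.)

starts: [2, 3, 3, 3, 4, 4, 4, 4, 5, 6, 8, 14]
ends:   [4, 5, 5, 5, 6, 6, 7, 7, 8, 8, 14, 15]
s2→1 s3→2 s3→3 s3→4 e4→3 s4→4 s4→5 s4→6 s4→7  — peak 7.

7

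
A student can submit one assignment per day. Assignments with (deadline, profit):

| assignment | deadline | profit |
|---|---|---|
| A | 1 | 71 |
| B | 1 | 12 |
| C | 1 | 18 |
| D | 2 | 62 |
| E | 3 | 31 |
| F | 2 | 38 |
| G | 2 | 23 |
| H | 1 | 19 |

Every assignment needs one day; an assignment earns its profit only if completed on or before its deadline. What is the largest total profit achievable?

164

By profit: A(d1,71), D(d2,62), F(d2,38), E(d3,31), G(d2,23), H(d1,19), C(d1,18), B(d1,12)
A→slot 1; D→slot 2; F skipped; E→slot 3; G skipped; H skipped; C skipped; B skipped.
Profit = 71 + 62 + 31 = 164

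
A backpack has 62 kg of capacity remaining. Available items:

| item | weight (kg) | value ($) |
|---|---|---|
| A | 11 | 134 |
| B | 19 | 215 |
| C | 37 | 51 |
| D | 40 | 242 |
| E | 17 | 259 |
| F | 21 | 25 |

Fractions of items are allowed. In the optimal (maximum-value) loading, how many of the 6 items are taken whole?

Sort by value per unit weight and fill in that order.
Ratios (sorted): E 15.24, A 12.18, B 11.32, D 6.05, C 1.38, F 1.19
take E (17 @ 259); take A (11 @ 134); take B (19 @ 215); take 15/40 of D → 90.75. Capacity used 62/62.
3 item(s) taken whole; one partial (take 15/40 of D).

3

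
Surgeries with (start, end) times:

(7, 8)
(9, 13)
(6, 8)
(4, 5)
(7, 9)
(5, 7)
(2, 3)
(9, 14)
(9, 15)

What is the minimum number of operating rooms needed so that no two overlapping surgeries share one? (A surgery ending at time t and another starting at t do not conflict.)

Events (time:±→running): 2:+→1 3:-→0 4:+→1 5:-→0 5:+→1 6:+→2 7:-→1 7:+→2 7:+→3 … peak 3.

3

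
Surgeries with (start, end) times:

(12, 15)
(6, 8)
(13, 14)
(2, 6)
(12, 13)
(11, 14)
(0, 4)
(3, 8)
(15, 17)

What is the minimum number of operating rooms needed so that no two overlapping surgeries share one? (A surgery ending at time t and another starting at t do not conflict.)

The answer is the maximum number of intervals overlapping at any instant.
Events (time:±→running): 0:+→1 2:+→2 3:+→3 … peak 3.

3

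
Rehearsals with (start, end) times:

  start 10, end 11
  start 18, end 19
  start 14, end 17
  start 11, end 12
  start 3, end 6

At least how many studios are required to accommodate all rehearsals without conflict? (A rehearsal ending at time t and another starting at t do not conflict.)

The answer is the maximum number of intervals overlapping at any instant.
starts: [3, 10, 11, 14, 18]
ends:   [6, 11, 12, 17, 19]
s3→1  — peak 1.

1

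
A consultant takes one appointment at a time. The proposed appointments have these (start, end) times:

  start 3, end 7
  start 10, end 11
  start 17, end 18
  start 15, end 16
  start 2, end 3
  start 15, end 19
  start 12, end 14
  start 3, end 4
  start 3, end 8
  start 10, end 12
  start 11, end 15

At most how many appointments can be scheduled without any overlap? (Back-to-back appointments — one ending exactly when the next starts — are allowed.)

Sorted by end: (2,3)  (3,4)  (3,7)  (3,8)  (10,11)  (10,12)  (12,14)  (11,15)  (15,16)  (17,18)  (15,19)
take (2,3); take (3,4); take (10,11); skip (10,12); take (12,14); skip (11,15); take (15,16); take (17,18).
Selected 6 appointments.

6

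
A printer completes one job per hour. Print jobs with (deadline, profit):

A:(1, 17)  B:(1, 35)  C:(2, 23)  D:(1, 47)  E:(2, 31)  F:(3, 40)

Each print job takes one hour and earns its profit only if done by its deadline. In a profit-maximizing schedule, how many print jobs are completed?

3

Sort by profit descending; place each in the latest free slot ≤ its deadline.
Profit order: D=47 F=40 B=35 E=31 C=23 A=17
Assign: D→slot 1, F→slot 3, B skipped, E→slot 2, C skipped, A skipped.
Slots: [1:D] [2:E] [3:F]
3 of 6 scheduled.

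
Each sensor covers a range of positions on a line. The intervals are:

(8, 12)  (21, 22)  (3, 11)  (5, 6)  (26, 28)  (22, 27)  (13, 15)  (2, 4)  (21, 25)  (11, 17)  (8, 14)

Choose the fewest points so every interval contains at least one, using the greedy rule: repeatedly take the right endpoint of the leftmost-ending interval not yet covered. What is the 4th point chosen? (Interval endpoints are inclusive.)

15

Process intervals by earliest right end; each time one isn't hit yet, stab at its right endpoint.
Sorted: [2,4] [5,6] [3,11] [8,12] [8,14] [13,15] [11,17] [21,22] [21,25] [22,27] [26,28]
{[2,4]} hit by 4; {[5,6],[3,11]} hit by 6; {[8,12],[8,14]} hit by 12; {[13,15],[11,17]} hit by 15; {[21,22],[21,25],[22,27]} hit by 22; {[26,28]} hit by 28.
Points: 4, 6, 12, 15, 22, 28 (6 total).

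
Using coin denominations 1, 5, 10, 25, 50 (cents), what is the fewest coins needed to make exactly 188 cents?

8

Greedy: take as many of the largest coin as possible, then repeat with the remainder.
188 − 3×50→38 − 1×25→13 − 1×10→3 − 3×1→0
Total coins = 3 + 1 + 1 + 3 = 8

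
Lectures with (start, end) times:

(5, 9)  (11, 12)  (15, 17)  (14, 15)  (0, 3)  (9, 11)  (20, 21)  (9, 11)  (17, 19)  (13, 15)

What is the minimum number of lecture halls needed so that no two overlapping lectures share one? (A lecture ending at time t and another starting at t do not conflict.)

2

starts: [0, 5, 9, 9, 11, 13, 14, 15, 17, 20]
ends:   [3, 9, 11, 11, 12, 15, 15, 17, 19, 21]
s0→1 e3→0 s5→1 e9→0 s9→1 s9→2  — peak 2.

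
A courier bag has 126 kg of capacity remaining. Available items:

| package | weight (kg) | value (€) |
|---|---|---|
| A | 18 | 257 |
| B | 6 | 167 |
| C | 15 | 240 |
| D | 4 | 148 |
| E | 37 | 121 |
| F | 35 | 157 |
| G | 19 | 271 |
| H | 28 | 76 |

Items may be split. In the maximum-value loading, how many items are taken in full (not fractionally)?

6

Order: D (148/4=37.00) > B (167/6=27.83) > C (240/15=16.00) > A (257/18=14.28) > G (271/19=14.26) > F (157/35=4.49) > E (121/37=3.27) > H (76/28=2.71)
Fill: take D (4 @ 148) → take B (6 @ 167) → take C (15 @ 240) → take A (18 @ 257) → take G (19 @ 271) → take F (35 @ 157) → take 29/37 of E → 94.84; 126/126 used.
6 item(s) taken whole; one partial (take 29/37 of E).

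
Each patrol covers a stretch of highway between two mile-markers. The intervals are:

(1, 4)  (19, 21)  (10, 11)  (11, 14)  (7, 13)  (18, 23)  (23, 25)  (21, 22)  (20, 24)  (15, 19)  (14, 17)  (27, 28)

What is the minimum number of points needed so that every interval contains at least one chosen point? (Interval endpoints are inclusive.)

Process intervals by earliest right end; each time one isn't hit yet, stab at its right endpoint.
By right end: [1,4]  [10,11]  [7,13]  [11,14]  [14,17]  [15,19]  [19,21]  [21,22]  [18,23]  [20,24]  [23,25]  [27,28]
[1,4] uncovered → point at 4; [10,11] uncovered → point at 11; [14,17] uncovered → point at 17; [19,21] uncovered → point at 21; [23,25] uncovered → point at 25; [27,28] uncovered → point at 28.
Points: 4, 11, 17, 21, 25, 28 (6 total).

6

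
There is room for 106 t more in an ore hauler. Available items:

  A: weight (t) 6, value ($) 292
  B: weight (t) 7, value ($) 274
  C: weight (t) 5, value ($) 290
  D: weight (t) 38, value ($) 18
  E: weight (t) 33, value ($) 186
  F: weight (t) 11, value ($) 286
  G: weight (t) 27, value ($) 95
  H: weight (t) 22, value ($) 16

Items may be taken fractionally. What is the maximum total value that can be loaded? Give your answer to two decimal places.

1435.36

Sort by value per unit weight and fill in that order.
Order: C (290/5=58.00) > A (292/6=48.67) > B (274/7=39.14) > F (286/11=26.00) > E (186/33=5.64) > G (95/27=3.52) > H (16/22=0.73) > D (18/38=0.47)
Fill: take C (5 @ 290) → take A (6 @ 292) → take B (7 @ 274) → take F (11 @ 286) → take E (33 @ 186) → take G (27 @ 95) → take 17/22 of H → 12.36; 106/106 used.
Total value = 1435.36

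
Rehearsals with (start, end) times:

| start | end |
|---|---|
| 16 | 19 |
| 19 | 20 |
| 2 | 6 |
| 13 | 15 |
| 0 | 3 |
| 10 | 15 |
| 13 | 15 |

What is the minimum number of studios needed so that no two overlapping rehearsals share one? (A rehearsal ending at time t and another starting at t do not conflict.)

3

Count concurrent intervals with a sweep; the peak is the room count.
Events (time:±→running): 0:+→1 2:+→2 3:-→1 6:-→0 10:+→1 13:+→2 13:+→3 … peak 3.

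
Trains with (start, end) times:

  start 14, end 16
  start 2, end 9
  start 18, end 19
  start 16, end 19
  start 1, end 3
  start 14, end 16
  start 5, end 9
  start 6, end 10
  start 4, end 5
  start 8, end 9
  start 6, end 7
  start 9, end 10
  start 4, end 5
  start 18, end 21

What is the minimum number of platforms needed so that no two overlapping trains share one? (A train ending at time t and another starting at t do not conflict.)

The answer is the maximum number of intervals overlapping at any instant.
Events (time:±→running): 1:+→1 2:+→2 3:-→1 4:+→2 4:+→3 5:-→2 5:-→1 5:+→2 6:+→3 6:+→4 … peak 4.

4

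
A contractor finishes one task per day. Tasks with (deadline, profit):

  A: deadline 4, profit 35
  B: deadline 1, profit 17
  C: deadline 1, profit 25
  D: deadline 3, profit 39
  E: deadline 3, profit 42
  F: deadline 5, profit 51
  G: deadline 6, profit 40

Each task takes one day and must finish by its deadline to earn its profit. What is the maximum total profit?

Sort by profit descending; place each in the latest free slot ≤ its deadline.
Profit order: F=51 E=42 G=40 D=39 A=35 C=25 B=17
Assign: F→slot 5, E→slot 3, G→slot 6, D→slot 2, A→slot 4, C→slot 1, B skipped.
Slots: [1:C] [2:D] [3:E] [4:A] [5:F] [6:G]
Profit = 25 + 39 + 42 + 35 + 51 + 40 = 232

232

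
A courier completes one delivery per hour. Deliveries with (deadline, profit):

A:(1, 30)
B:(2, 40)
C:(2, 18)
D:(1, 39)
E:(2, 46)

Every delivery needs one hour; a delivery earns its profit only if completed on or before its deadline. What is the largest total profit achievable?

By profit: E(d2,46), B(d2,40), D(d1,39), A(d1,30), C(d2,18)
E→slot 2; B→slot 1; D skipped; A skipped; C skipped.
Profit = 40 + 46 = 86

86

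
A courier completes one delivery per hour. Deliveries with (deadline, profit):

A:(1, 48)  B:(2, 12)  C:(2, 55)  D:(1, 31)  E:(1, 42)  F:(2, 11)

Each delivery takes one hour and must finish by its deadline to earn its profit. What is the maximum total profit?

103

Sort by profit descending; place each in the latest free slot ≤ its deadline.
Profit order: C=55 A=48 E=42 D=31 B=12 F=11
Assign: C→slot 2, A→slot 1, E skipped, D skipped, B skipped, F skipped.
Slots: [1:A] [2:C]
Profit = 48 + 55 = 103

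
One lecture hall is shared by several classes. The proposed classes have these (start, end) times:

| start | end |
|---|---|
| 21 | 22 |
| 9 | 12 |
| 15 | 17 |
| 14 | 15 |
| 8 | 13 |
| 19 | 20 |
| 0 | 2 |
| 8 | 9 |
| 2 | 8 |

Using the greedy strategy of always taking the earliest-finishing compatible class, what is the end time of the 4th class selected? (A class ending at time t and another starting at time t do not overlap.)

12

By end time: (0,2), (2,8), (8,9), (9,12), (8,13), (14,15), (15,17), (19,20), (21,22).
Pick (0,2); next start ≥ 2 → (2,8); next start ≥ 8 → (8,9); next start ≥ 9 → (9,12); next start ≥ 12 → (14,15); next start ≥ 15 → (15,17); next start ≥ 17 → (19,20); next start ≥ 20 → (21,22).
Selected: (0,2) (2,8) (8,9) (9,12) (14,15) (15,17) (19,20) (21,22)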